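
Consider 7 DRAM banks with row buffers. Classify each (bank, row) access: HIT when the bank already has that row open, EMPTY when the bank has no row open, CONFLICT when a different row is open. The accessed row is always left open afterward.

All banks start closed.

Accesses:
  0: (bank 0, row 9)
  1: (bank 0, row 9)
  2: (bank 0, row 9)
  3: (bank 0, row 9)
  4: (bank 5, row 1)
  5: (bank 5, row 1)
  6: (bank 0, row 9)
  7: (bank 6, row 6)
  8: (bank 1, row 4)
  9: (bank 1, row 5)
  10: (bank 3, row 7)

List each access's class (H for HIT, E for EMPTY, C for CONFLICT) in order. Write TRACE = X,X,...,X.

  [0] b0 r9: no row ⇒ E
  [1] b0 r9: had r9 ⇒ H
  [2] b0 r9: had r9 ⇒ H
  [3] b0 r9: had r9 ⇒ H
  [4] b5 r1: no row ⇒ E
  [5] b5 r1: had r1 ⇒ H
  [6] b0 r9: had r9 ⇒ H
  [7] b6 r6: no row ⇒ E
  [8] b1 r4: no row ⇒ E
  [9] b1 r5: had r4 ⇒ C
  [10] b3 r7: no row ⇒ E

TRACE = E,H,H,H,E,H,H,E,E,C,E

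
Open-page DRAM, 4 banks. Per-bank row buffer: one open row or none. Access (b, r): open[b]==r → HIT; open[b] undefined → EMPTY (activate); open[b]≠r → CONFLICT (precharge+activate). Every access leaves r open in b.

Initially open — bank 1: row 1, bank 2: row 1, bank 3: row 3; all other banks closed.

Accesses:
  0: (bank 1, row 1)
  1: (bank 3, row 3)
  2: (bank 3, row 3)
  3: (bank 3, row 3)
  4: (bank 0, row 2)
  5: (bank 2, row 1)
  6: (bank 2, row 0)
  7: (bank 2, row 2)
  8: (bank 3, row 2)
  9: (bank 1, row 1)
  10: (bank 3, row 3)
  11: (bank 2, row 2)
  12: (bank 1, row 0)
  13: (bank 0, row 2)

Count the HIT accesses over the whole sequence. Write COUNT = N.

COUNT = 8

0: bank 1 row 1 — prev 1 → HIT
1: bank 3 row 3 — prev 3 → HIT
2: bank 3 row 3 — prev 3 → HIT
3: bank 3 row 3 — prev 3 → HIT
4: bank 0 row 2 — prev None → EMPTY
5: bank 2 row 1 — prev 1 → HIT
6: bank 2 row 0 — prev 1 → CONFLICT
7: bank 2 row 2 — prev 0 → CONFLICT
8: bank 3 row 2 — prev 3 → CONFLICT
9: bank 1 row 1 — prev 1 → HIT
10: bank 3 row 3 — prev 2 → CONFLICT
11: bank 2 row 2 — prev 2 → HIT
12: bank 1 row 0 — prev 1 → CONFLICT
13: bank 0 row 2 — prev 2 → HIT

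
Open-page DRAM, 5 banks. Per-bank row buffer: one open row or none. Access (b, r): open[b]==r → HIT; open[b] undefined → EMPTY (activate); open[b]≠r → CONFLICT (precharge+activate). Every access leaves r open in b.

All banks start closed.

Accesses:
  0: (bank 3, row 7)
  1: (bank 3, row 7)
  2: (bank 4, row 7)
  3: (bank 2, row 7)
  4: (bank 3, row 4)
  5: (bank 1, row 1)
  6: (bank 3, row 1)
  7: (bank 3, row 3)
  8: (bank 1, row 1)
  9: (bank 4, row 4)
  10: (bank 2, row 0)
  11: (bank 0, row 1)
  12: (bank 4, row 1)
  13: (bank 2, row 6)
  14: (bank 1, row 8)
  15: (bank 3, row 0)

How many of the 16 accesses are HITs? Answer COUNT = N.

step 0: bank3 None->7 [EMPTY]
step 1: bank3 7->7 [HIT]
step 2: bank4 None->7 [EMPTY]
step 3: bank2 None->7 [EMPTY]
step 4: bank3 7->4 [CONFLICT]
step 5: bank1 None->1 [EMPTY]
step 6: bank3 4->1 [CONFLICT]
step 7: bank3 1->3 [CONFLICT]
step 8: bank1 1->1 [HIT]
step 9: bank4 7->4 [CONFLICT]
step 10: bank2 7->0 [CONFLICT]
step 11: bank0 None->1 [EMPTY]
step 12: bank4 4->1 [CONFLICT]
step 13: bank2 0->6 [CONFLICT]
step 14: bank1 1->8 [CONFLICT]
step 15: bank3 3->0 [CONFLICT]

COUNT = 2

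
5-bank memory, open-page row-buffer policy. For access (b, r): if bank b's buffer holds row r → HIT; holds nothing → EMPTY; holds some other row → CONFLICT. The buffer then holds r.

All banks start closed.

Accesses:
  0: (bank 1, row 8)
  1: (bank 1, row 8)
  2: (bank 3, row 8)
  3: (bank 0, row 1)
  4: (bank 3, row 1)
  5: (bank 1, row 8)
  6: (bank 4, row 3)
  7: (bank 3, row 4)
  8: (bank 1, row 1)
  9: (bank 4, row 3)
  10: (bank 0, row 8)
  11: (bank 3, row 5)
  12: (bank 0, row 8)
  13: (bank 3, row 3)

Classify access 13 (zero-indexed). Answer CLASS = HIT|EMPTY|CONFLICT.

CLASS = CONFLICT

#0 (1,8) E
#1 (1,8) H  (was 8)
#2 (3,8) E
#3 (0,1) E
#4 (3,1) C  (was 8)
#5 (1,8) H  (was 8)
#6 (4,3) E
#7 (3,4) C  (was 1)
#8 (1,1) C  (was 8)
#9 (4,3) H  (was 3)
#10 (0,8) C  (was 1)
#11 (3,5) C  (was 4)
#12 (0,8) H  (was 8)
#13 (3,3) C  (was 5)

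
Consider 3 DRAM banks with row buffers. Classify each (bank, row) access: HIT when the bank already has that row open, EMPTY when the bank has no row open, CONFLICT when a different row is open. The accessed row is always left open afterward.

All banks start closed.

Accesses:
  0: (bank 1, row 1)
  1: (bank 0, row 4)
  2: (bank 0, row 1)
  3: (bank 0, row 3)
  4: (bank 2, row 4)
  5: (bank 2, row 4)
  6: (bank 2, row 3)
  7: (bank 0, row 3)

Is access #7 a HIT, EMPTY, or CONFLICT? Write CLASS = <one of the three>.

CLASS = HIT

#0 (1,1) E
#1 (0,4) E
#2 (0,1) C  (was 4)
#3 (0,3) C  (was 1)
#4 (2,4) E
#5 (2,4) H  (was 4)
#6 (2,3) C  (was 4)
#7 (0,3) H  (was 3)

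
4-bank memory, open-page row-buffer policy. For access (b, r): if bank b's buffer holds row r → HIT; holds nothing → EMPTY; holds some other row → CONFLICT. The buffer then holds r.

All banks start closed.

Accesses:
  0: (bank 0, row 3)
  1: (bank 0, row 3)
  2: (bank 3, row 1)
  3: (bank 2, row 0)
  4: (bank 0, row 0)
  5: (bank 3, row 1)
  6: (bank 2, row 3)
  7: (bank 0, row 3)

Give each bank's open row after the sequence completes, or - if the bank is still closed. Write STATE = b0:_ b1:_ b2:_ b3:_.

STATE = b0:3 b1:- b2:3 b3:1

  [0] b0 r3: no row ⇒ E
  [1] b0 r3: had r3 ⇒ H
  [2] b3 r1: no row ⇒ E
  [3] b2 r0: no row ⇒ E
  [4] b0 r0: had r3 ⇒ C
  [5] b3 r1: had r1 ⇒ H
  [6] b2 r3: had r0 ⇒ C
  [7] b0 r3: had r0 ⇒ C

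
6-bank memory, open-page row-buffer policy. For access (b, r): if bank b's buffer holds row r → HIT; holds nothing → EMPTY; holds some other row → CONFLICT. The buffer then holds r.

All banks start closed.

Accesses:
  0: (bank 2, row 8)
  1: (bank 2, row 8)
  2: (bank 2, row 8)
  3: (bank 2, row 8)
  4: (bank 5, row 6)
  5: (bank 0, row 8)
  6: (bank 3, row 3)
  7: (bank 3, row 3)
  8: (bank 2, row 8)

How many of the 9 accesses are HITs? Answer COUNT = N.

COUNT = 5

0: bank 2 row 8 — prev None → EMPTY
1: bank 2 row 8 — prev 8 → HIT
2: bank 2 row 8 — prev 8 → HIT
3: bank 2 row 8 — prev 8 → HIT
4: bank 5 row 6 — prev None → EMPTY
5: bank 0 row 8 — prev None → EMPTY
6: bank 3 row 3 — prev None → EMPTY
7: bank 3 row 3 — prev 3 → HIT
8: bank 2 row 8 — prev 8 → HIT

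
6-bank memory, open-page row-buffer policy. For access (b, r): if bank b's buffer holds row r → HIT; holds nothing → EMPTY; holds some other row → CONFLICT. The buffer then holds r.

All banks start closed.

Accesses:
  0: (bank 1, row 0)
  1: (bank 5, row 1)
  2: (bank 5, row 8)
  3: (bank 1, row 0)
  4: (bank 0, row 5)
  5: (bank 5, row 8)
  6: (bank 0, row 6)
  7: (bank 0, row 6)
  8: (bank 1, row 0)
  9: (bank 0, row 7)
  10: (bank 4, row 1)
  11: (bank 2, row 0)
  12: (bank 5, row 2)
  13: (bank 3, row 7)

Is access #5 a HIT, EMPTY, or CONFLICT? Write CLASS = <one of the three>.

CLASS = HIT

step 0: bank1 None->0 [EMPTY]
step 1: bank5 None->1 [EMPTY]
step 2: bank5 1->8 [CONFLICT]
step 3: bank1 0->0 [HIT]
step 4: bank0 None->5 [EMPTY]
step 5: bank5 8->8 [HIT]
step 6: bank0 5->6 [CONFLICT]
step 7: bank0 6->6 [HIT]
step 8: bank1 0->0 [HIT]
step 9: bank0 6->7 [CONFLICT]
step 10: bank4 None->1 [EMPTY]
step 11: bank2 None->0 [EMPTY]
step 12: bank5 8->2 [CONFLICT]
step 13: bank3 None->7 [EMPTY]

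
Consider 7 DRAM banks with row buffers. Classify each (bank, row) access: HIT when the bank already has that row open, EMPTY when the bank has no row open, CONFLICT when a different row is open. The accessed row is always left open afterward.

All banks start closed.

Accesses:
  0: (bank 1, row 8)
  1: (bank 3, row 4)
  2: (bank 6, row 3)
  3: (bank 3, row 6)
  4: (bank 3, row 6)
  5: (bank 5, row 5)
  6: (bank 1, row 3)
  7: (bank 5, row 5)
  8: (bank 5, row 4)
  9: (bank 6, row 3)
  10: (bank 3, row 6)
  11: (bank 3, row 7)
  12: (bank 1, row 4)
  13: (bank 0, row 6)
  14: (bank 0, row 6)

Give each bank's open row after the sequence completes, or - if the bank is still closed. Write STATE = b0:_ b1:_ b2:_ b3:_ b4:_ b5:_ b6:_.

STATE = b0:6 b1:4 b2:- b3:7 b4:- b5:4 b6:3

0: bank 1 row 8 — prev None → EMPTY
1: bank 3 row 4 — prev None → EMPTY
2: bank 6 row 3 — prev None → EMPTY
3: bank 3 row 6 — prev 4 → CONFLICT
4: bank 3 row 6 — prev 6 → HIT
5: bank 5 row 5 — prev None → EMPTY
6: bank 1 row 3 — prev 8 → CONFLICT
7: bank 5 row 5 — prev 5 → HIT
8: bank 5 row 4 — prev 5 → CONFLICT
9: bank 6 row 3 — prev 3 → HIT
10: bank 3 row 6 — prev 6 → HIT
11: bank 3 row 7 — prev 6 → CONFLICT
12: bank 1 row 4 — prev 3 → CONFLICT
13: bank 0 row 6 — prev None → EMPTY
14: bank 0 row 6 — prev 6 → HIT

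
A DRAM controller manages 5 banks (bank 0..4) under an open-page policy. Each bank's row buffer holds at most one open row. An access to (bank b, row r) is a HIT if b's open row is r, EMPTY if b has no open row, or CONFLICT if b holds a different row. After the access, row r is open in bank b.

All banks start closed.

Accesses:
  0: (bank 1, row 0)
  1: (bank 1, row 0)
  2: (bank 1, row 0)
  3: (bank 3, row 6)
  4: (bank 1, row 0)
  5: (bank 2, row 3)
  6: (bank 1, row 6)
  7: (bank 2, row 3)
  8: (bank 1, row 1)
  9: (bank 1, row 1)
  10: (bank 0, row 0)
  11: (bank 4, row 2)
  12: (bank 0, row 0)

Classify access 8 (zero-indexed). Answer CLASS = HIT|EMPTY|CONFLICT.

step 0: bank1 None->0 [EMPTY]
step 1: bank1 0->0 [HIT]
step 2: bank1 0->0 [HIT]
step 3: bank3 None->6 [EMPTY]
step 4: bank1 0->0 [HIT]
step 5: bank2 None->3 [EMPTY]
step 6: bank1 0->6 [CONFLICT]
step 7: bank2 3->3 [HIT]
step 8: bank1 6->1 [CONFLICT]
step 9: bank1 1->1 [HIT]
step 10: bank0 None->0 [EMPTY]
step 11: bank4 None->2 [EMPTY]
step 12: bank0 0->0 [HIT]

CLASS = CONFLICT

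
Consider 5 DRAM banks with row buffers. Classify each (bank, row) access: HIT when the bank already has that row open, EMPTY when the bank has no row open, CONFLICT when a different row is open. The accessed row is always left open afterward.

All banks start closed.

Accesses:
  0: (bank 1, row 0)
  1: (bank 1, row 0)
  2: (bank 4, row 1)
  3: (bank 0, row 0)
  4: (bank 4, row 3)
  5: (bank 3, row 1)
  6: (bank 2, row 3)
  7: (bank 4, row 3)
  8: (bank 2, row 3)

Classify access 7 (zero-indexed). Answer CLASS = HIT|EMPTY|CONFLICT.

#0 (1,0) E
#1 (1,0) H  (was 0)
#2 (4,1) E
#3 (0,0) E
#4 (4,3) C  (was 1)
#5 (3,1) E
#6 (2,3) E
#7 (4,3) H  (was 3)
#8 (2,3) H  (was 3)

CLASS = HIT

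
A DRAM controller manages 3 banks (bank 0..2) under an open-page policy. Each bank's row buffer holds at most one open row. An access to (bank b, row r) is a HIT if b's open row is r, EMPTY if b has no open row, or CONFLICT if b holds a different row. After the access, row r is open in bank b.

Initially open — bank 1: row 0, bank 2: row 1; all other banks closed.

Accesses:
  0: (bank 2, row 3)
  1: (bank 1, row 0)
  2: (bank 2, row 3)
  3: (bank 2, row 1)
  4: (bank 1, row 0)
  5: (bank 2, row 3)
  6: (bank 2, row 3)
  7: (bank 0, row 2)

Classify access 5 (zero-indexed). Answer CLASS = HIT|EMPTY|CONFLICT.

step 0: bank2 1->3 [CONFLICT]
step 1: bank1 0->0 [HIT]
step 2: bank2 3->3 [HIT]
step 3: bank2 3->1 [CONFLICT]
step 4: bank1 0->0 [HIT]
step 5: bank2 1->3 [CONFLICT]
step 6: bank2 3->3 [HIT]
step 7: bank0 None->2 [EMPTY]

CLASS = CONFLICT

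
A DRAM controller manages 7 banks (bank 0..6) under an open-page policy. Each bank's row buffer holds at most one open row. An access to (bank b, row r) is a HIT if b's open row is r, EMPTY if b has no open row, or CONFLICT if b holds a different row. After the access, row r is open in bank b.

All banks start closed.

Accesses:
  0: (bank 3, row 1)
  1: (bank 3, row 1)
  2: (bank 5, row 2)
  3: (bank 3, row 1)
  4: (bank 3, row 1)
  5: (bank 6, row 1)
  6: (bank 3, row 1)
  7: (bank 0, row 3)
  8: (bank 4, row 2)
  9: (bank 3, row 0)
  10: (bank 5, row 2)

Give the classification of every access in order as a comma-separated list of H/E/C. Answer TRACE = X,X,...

  [0] b3 r1: no row ⇒ E
  [1] b3 r1: had r1 ⇒ H
  [2] b5 r2: no row ⇒ E
  [3] b3 r1: had r1 ⇒ H
  [4] b3 r1: had r1 ⇒ H
  [5] b6 r1: no row ⇒ E
  [6] b3 r1: had r1 ⇒ H
  [7] b0 r3: no row ⇒ E
  [8] b4 r2: no row ⇒ E
  [9] b3 r0: had r1 ⇒ C
  [10] b5 r2: had r2 ⇒ H

TRACE = E,H,E,H,H,E,H,E,E,C,H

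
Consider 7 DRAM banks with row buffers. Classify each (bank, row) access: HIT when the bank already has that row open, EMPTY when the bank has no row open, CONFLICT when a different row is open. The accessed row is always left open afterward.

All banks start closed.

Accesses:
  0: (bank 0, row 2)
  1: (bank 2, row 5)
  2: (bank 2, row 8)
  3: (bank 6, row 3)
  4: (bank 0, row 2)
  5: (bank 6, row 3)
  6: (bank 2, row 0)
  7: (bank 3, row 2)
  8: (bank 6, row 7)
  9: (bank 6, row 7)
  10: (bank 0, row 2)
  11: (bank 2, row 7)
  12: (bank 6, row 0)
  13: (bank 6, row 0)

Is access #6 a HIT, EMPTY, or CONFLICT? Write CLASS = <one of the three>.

CLASS = CONFLICT

0: bank 0 row 2 — prev None → EMPTY
1: bank 2 row 5 — prev None → EMPTY
2: bank 2 row 8 — prev 5 → CONFLICT
3: bank 6 row 3 — prev None → EMPTY
4: bank 0 row 2 — prev 2 → HIT
5: bank 6 row 3 — prev 3 → HIT
6: bank 2 row 0 — prev 8 → CONFLICT
7: bank 3 row 2 — prev None → EMPTY
8: bank 6 row 7 — prev 3 → CONFLICT
9: bank 6 row 7 — prev 7 → HIT
10: bank 0 row 2 — prev 2 → HIT
11: bank 2 row 7 — prev 0 → CONFLICT
12: bank 6 row 0 — prev 7 → CONFLICT
13: bank 6 row 0 — prev 0 → HIT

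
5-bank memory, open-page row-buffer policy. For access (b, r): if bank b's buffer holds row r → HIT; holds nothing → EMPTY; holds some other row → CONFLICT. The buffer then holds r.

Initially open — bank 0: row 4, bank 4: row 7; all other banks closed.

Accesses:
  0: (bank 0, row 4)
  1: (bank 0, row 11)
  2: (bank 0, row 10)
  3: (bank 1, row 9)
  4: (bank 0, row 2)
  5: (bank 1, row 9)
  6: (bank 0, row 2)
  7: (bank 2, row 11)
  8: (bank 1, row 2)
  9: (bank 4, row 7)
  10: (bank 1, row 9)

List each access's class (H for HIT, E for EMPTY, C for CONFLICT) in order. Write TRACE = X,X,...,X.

TRACE = H,C,C,E,C,H,H,E,C,H,C

0: bank 0 row 4 — prev 4 → HIT
1: bank 0 row 11 — prev 4 → CONFLICT
2: bank 0 row 10 — prev 11 → CONFLICT
3: bank 1 row 9 — prev None → EMPTY
4: bank 0 row 2 — prev 10 → CONFLICT
5: bank 1 row 9 — prev 9 → HIT
6: bank 0 row 2 — prev 2 → HIT
7: bank 2 row 11 — prev None → EMPTY
8: bank 1 row 2 — prev 9 → CONFLICT
9: bank 4 row 7 — prev 7 → HIT
10: bank 1 row 9 — prev 2 → CONFLICT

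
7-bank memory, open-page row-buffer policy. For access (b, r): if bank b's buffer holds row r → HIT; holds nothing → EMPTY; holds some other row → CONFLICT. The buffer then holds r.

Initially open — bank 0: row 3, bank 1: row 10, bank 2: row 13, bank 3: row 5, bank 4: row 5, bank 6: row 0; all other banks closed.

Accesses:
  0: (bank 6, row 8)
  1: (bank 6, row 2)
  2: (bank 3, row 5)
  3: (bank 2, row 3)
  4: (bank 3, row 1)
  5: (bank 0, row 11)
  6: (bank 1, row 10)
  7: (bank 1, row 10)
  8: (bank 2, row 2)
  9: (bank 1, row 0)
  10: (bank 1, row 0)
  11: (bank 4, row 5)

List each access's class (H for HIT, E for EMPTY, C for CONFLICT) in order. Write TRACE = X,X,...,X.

0: bank 6 row 8 — prev 0 → CONFLICT
1: bank 6 row 2 — prev 8 → CONFLICT
2: bank 3 row 5 — prev 5 → HIT
3: bank 2 row 3 — prev 13 → CONFLICT
4: bank 3 row 1 — prev 5 → CONFLICT
5: bank 0 row 11 — prev 3 → CONFLICT
6: bank 1 row 10 — prev 10 → HIT
7: bank 1 row 10 — prev 10 → HIT
8: bank 2 row 2 — prev 3 → CONFLICT
9: bank 1 row 0 — prev 10 → CONFLICT
10: bank 1 row 0 — prev 0 → HIT
11: bank 4 row 5 — prev 5 → HIT

TRACE = C,C,H,C,C,C,H,H,C,C,H,H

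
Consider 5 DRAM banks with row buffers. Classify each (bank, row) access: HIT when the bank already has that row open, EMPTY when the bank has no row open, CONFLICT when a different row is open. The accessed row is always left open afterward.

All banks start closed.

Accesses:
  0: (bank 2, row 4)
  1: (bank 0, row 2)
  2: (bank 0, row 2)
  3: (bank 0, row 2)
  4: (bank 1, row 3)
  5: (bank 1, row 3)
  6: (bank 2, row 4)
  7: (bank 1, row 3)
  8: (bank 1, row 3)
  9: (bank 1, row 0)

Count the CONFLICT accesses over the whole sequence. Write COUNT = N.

0: bank 2 row 4 — prev None → EMPTY
1: bank 0 row 2 — prev None → EMPTY
2: bank 0 row 2 — prev 2 → HIT
3: bank 0 row 2 — prev 2 → HIT
4: bank 1 row 3 — prev None → EMPTY
5: bank 1 row 3 — prev 3 → HIT
6: bank 2 row 4 — prev 4 → HIT
7: bank 1 row 3 — prev 3 → HIT
8: bank 1 row 3 — prev 3 → HIT
9: bank 1 row 0 — prev 3 → CONFLICT

COUNT = 1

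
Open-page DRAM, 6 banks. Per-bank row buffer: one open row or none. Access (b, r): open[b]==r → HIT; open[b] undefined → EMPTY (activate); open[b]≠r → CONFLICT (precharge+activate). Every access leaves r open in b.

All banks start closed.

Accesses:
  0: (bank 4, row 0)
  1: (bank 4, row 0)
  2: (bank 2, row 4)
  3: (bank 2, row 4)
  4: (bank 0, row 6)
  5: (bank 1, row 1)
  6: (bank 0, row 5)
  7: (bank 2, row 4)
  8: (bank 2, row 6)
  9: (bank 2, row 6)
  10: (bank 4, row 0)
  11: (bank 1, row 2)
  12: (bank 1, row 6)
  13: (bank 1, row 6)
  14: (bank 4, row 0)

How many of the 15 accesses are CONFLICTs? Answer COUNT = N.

COUNT = 4

#0 (4,0) E
#1 (4,0) H  (was 0)
#2 (2,4) E
#3 (2,4) H  (was 4)
#4 (0,6) E
#5 (1,1) E
#6 (0,5) C  (was 6)
#7 (2,4) H  (was 4)
#8 (2,6) C  (was 4)
#9 (2,6) H  (was 6)
#10 (4,0) H  (was 0)
#11 (1,2) C  (was 1)
#12 (1,6) C  (was 2)
#13 (1,6) H  (was 6)
#14 (4,0) H  (was 0)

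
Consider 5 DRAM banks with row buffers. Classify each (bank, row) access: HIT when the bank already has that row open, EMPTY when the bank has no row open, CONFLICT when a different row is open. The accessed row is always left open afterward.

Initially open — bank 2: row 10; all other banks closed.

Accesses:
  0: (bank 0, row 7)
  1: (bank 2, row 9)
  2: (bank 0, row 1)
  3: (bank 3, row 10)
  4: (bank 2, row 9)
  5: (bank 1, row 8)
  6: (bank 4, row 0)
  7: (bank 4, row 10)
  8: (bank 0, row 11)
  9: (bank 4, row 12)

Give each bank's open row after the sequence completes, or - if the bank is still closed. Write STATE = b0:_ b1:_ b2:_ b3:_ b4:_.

STATE = b0:11 b1:8 b2:9 b3:10 b4:12

step 0: bank0 None->7 [EMPTY]
step 1: bank2 10->9 [CONFLICT]
step 2: bank0 7->1 [CONFLICT]
step 3: bank3 None->10 [EMPTY]
step 4: bank2 9->9 [HIT]
step 5: bank1 None->8 [EMPTY]
step 6: bank4 None->0 [EMPTY]
step 7: bank4 0->10 [CONFLICT]
step 8: bank0 1->11 [CONFLICT]
step 9: bank4 10->12 [CONFLICT]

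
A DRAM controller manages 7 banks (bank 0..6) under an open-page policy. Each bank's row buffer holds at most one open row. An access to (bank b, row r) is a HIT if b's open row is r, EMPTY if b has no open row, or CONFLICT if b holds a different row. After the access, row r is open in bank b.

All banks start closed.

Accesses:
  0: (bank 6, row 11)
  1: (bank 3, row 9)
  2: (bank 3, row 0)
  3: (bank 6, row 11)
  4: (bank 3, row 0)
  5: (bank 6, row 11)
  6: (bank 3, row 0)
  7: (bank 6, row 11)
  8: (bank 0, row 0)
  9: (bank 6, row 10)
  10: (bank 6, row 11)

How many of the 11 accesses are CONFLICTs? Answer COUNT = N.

COUNT = 3

0: bank 6 row 11 — prev None → EMPTY
1: bank 3 row 9 — prev None → EMPTY
2: bank 3 row 0 — prev 9 → CONFLICT
3: bank 6 row 11 — prev 11 → HIT
4: bank 3 row 0 — prev 0 → HIT
5: bank 6 row 11 — prev 11 → HIT
6: bank 3 row 0 — prev 0 → HIT
7: bank 6 row 11 — prev 11 → HIT
8: bank 0 row 0 — prev None → EMPTY
9: bank 6 row 10 — prev 11 → CONFLICT
10: bank 6 row 11 — prev 10 → CONFLICT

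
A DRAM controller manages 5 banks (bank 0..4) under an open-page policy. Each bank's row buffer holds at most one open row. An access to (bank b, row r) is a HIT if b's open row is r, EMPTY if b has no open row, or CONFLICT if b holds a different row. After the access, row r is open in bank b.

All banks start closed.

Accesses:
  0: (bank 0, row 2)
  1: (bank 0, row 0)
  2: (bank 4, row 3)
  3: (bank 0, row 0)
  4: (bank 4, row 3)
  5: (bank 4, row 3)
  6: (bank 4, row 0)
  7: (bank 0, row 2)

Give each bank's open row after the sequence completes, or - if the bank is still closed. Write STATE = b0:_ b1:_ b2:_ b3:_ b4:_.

#0 (0,2) E
#1 (0,0) C  (was 2)
#2 (4,3) E
#3 (0,0) H  (was 0)
#4 (4,3) H  (was 3)
#5 (4,3) H  (was 3)
#6 (4,0) C  (was 3)
#7 (0,2) C  (was 0)

STATE = b0:2 b1:- b2:- b3:- b4:0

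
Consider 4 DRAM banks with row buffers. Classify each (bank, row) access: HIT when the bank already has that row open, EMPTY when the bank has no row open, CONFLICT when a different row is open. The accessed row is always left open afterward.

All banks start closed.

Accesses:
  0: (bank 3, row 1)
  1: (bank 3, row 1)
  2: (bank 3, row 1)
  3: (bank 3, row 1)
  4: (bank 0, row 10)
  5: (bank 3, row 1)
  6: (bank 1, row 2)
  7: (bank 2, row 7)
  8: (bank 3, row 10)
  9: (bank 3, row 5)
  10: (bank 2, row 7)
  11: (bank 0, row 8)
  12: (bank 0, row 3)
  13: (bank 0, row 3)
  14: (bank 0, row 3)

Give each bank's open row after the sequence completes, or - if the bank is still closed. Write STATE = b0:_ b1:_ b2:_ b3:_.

STATE = b0:3 b1:2 b2:7 b3:5

0: bank 3 row 1 — prev None → EMPTY
1: bank 3 row 1 — prev 1 → HIT
2: bank 3 row 1 — prev 1 → HIT
3: bank 3 row 1 — prev 1 → HIT
4: bank 0 row 10 — prev None → EMPTY
5: bank 3 row 1 — prev 1 → HIT
6: bank 1 row 2 — prev None → EMPTY
7: bank 2 row 7 — prev None → EMPTY
8: bank 3 row 10 — prev 1 → CONFLICT
9: bank 3 row 5 — prev 10 → CONFLICT
10: bank 2 row 7 — prev 7 → HIT
11: bank 0 row 8 — prev 10 → CONFLICT
12: bank 0 row 3 — prev 8 → CONFLICT
13: bank 0 row 3 — prev 3 → HIT
14: bank 0 row 3 — prev 3 → HIT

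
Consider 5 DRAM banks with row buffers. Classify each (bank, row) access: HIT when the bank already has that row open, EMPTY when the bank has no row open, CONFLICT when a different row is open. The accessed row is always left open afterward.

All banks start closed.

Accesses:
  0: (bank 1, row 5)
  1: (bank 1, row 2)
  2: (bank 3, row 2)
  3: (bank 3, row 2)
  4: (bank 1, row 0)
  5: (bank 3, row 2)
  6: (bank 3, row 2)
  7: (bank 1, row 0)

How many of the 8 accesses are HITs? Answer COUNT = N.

COUNT = 4

  [0] b1 r5: no row ⇒ E
  [1] b1 r2: had r5 ⇒ C
  [2] b3 r2: no row ⇒ E
  [3] b3 r2: had r2 ⇒ H
  [4] b1 r0: had r2 ⇒ C
  [5] b3 r2: had r2 ⇒ H
  [6] b3 r2: had r2 ⇒ H
  [7] b1 r0: had r0 ⇒ H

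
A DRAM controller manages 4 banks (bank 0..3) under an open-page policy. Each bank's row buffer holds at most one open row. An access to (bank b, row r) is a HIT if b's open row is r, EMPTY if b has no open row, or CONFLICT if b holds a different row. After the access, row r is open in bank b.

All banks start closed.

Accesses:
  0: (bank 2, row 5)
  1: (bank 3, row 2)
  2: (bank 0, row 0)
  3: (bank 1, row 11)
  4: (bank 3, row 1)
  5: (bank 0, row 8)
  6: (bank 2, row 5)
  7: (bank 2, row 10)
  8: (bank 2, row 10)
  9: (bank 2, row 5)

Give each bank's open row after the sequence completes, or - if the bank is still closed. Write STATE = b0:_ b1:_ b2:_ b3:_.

step 0: bank2 None->5 [EMPTY]
step 1: bank3 None->2 [EMPTY]
step 2: bank0 None->0 [EMPTY]
step 3: bank1 None->11 [EMPTY]
step 4: bank3 2->1 [CONFLICT]
step 5: bank0 0->8 [CONFLICT]
step 6: bank2 5->5 [HIT]
step 7: bank2 5->10 [CONFLICT]
step 8: bank2 10->10 [HIT]
step 9: bank2 10->5 [CONFLICT]

STATE = b0:8 b1:11 b2:5 b3:1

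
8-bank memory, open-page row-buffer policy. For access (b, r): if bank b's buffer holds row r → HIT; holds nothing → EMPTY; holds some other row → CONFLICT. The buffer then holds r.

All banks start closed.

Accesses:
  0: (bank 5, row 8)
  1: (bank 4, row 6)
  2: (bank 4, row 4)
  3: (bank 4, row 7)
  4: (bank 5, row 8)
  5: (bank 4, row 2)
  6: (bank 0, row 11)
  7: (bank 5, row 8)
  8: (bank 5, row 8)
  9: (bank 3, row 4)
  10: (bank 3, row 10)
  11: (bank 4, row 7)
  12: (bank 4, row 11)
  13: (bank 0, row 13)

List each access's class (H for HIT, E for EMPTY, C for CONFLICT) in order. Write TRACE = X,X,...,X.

TRACE = E,E,C,C,H,C,E,H,H,E,C,C,C,C

#0 (5,8) E
#1 (4,6) E
#2 (4,4) C  (was 6)
#3 (4,7) C  (was 4)
#4 (5,8) H  (was 8)
#5 (4,2) C  (was 7)
#6 (0,11) E
#7 (5,8) H  (was 8)
#8 (5,8) H  (was 8)
#9 (3,4) E
#10 (3,10) C  (was 4)
#11 (4,7) C  (was 2)
#12 (4,11) C  (was 7)
#13 (0,13) C  (was 11)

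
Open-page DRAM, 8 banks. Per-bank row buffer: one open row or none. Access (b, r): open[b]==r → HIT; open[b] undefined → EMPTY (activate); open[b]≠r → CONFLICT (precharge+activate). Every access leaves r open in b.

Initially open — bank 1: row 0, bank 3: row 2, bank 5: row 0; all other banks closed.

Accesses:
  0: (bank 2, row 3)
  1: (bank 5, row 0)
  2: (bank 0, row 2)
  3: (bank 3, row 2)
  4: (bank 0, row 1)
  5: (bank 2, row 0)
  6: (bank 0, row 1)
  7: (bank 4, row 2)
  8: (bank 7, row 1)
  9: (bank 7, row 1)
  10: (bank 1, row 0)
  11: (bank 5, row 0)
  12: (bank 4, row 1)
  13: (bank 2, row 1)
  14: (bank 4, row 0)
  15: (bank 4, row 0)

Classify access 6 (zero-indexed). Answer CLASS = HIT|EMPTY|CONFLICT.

CLASS = HIT

0: bank 2 row 3 — prev None → EMPTY
1: bank 5 row 0 — prev 0 → HIT
2: bank 0 row 2 — prev None → EMPTY
3: bank 3 row 2 — prev 2 → HIT
4: bank 0 row 1 — prev 2 → CONFLICT
5: bank 2 row 0 — prev 3 → CONFLICT
6: bank 0 row 1 — prev 1 → HIT
7: bank 4 row 2 — prev None → EMPTY
8: bank 7 row 1 — prev None → EMPTY
9: bank 7 row 1 — prev 1 → HIT
10: bank 1 row 0 — prev 0 → HIT
11: bank 5 row 0 — prev 0 → HIT
12: bank 4 row 1 — prev 2 → CONFLICT
13: bank 2 row 1 — prev 0 → CONFLICT
14: bank 4 row 0 — prev 1 → CONFLICT
15: bank 4 row 0 — prev 0 → HIT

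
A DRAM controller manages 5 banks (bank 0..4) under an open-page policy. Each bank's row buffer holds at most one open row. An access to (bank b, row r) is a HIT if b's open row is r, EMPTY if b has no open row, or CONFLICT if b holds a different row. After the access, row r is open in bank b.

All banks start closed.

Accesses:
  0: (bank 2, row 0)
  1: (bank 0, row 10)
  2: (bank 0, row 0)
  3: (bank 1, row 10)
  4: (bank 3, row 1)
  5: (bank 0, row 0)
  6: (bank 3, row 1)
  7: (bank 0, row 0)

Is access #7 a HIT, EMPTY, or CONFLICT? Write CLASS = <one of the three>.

0: bank 2 row 0 — prev None → EMPTY
1: bank 0 row 10 — prev None → EMPTY
2: bank 0 row 0 — prev 10 → CONFLICT
3: bank 1 row 10 — prev None → EMPTY
4: bank 3 row 1 — prev None → EMPTY
5: bank 0 row 0 — prev 0 → HIT
6: bank 3 row 1 — prev 1 → HIT
7: bank 0 row 0 — prev 0 → HIT

CLASS = HIT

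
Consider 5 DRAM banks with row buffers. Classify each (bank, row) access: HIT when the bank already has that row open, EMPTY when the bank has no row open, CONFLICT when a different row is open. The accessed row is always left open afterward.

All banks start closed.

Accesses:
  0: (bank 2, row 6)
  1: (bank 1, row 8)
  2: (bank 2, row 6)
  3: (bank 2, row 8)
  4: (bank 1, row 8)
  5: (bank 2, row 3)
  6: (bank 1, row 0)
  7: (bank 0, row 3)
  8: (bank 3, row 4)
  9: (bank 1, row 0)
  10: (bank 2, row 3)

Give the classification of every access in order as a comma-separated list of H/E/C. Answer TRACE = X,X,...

TRACE = E,E,H,C,H,C,C,E,E,H,H

step 0: bank2 None->6 [EMPTY]
step 1: bank1 None->8 [EMPTY]
step 2: bank2 6->6 [HIT]
step 3: bank2 6->8 [CONFLICT]
step 4: bank1 8->8 [HIT]
step 5: bank2 8->3 [CONFLICT]
step 6: bank1 8->0 [CONFLICT]
step 7: bank0 None->3 [EMPTY]
step 8: bank3 None->4 [EMPTY]
step 9: bank1 0->0 [HIT]
step 10: bank2 3->3 [HIT]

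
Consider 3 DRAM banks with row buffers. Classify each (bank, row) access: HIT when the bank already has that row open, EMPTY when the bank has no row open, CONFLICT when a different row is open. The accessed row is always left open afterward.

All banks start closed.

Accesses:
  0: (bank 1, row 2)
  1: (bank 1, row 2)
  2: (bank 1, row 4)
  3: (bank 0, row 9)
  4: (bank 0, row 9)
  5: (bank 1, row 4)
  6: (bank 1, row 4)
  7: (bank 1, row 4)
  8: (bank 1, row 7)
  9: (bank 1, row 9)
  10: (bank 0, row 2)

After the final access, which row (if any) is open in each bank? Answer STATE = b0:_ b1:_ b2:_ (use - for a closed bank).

#0 (1,2) E
#1 (1,2) H  (was 2)
#2 (1,4) C  (was 2)
#3 (0,9) E
#4 (0,9) H  (was 9)
#5 (1,4) H  (was 4)
#6 (1,4) H  (was 4)
#7 (1,4) H  (was 4)
#8 (1,7) C  (was 4)
#9 (1,9) C  (was 7)
#10 (0,2) C  (was 9)

STATE = b0:2 b1:9 b2:-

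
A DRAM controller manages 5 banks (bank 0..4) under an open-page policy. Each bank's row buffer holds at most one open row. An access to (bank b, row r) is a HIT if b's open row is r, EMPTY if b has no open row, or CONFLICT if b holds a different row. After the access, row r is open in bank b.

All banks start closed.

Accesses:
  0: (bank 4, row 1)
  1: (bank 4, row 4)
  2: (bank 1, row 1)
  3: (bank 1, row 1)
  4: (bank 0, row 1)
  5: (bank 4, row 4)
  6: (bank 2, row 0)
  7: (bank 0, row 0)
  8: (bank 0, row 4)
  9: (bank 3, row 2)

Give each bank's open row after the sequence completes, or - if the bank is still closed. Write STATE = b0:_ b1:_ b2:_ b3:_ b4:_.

STATE = b0:4 b1:1 b2:0 b3:2 b4:4

0: bank 4 row 1 — prev None → EMPTY
1: bank 4 row 4 — prev 1 → CONFLICT
2: bank 1 row 1 — prev None → EMPTY
3: bank 1 row 1 — prev 1 → HIT
4: bank 0 row 1 — prev None → EMPTY
5: bank 4 row 4 — prev 4 → HIT
6: bank 2 row 0 — prev None → EMPTY
7: bank 0 row 0 — prev 1 → CONFLICT
8: bank 0 row 4 — prev 0 → CONFLICT
9: bank 3 row 2 — prev None → EMPTY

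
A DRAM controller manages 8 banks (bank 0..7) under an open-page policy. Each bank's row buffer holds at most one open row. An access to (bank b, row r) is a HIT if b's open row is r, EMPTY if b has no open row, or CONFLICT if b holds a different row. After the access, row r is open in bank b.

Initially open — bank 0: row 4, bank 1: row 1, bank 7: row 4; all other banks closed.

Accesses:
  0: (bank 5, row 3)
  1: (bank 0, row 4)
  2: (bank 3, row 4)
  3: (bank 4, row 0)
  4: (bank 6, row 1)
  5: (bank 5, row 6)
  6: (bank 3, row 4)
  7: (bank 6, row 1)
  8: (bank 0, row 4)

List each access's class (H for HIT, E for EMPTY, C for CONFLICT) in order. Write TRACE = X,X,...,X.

step 0: bank5 None->3 [EMPTY]
step 1: bank0 4->4 [HIT]
step 2: bank3 None->4 [EMPTY]
step 3: bank4 None->0 [EMPTY]
step 4: bank6 None->1 [EMPTY]
step 5: bank5 3->6 [CONFLICT]
step 6: bank3 4->4 [HIT]
step 7: bank6 1->1 [HIT]
step 8: bank0 4->4 [HIT]

TRACE = E,H,E,E,E,C,H,H,H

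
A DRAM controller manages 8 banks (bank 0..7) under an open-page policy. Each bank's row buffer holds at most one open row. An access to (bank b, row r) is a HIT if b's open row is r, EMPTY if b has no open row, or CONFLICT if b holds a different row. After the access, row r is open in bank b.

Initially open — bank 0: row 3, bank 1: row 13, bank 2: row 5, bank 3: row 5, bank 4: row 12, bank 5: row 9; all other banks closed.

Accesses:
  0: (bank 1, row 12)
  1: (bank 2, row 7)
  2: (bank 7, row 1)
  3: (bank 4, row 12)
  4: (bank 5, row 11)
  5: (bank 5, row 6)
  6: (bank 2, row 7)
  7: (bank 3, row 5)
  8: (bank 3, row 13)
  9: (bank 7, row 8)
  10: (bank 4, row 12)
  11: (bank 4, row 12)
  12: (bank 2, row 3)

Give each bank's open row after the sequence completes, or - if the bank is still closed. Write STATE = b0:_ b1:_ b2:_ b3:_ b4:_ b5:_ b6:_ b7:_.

STATE = b0:3 b1:12 b2:3 b3:13 b4:12 b5:6 b6:- b7:8

#0 (1,12) C  (was 13)
#1 (2,7) C  (was 5)
#2 (7,1) E
#3 (4,12) H  (was 12)
#4 (5,11) C  (was 9)
#5 (5,6) C  (was 11)
#6 (2,7) H  (was 7)
#7 (3,5) H  (was 5)
#8 (3,13) C  (was 5)
#9 (7,8) C  (was 1)
#10 (4,12) H  (was 12)
#11 (4,12) H  (was 12)
#12 (2,3) C  (was 7)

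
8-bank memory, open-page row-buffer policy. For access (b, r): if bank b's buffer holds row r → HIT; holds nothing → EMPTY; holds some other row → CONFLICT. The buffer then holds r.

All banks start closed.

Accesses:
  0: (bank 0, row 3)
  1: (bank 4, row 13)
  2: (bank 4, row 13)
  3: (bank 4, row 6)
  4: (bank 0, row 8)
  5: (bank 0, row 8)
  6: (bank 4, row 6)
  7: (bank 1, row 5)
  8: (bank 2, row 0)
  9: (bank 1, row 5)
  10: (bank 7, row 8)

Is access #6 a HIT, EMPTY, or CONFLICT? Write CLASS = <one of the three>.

  [0] b0 r3: no row ⇒ E
  [1] b4 r13: no row ⇒ E
  [2] b4 r13: had r13 ⇒ H
  [3] b4 r6: had r13 ⇒ C
  [4] b0 r8: had r3 ⇒ C
  [5] b0 r8: had r8 ⇒ H
  [6] b4 r6: had r6 ⇒ H
  [7] b1 r5: no row ⇒ E
  [8] b2 r0: no row ⇒ E
  [9] b1 r5: had r5 ⇒ H
  [10] b7 r8: no row ⇒ E

CLASS = HIT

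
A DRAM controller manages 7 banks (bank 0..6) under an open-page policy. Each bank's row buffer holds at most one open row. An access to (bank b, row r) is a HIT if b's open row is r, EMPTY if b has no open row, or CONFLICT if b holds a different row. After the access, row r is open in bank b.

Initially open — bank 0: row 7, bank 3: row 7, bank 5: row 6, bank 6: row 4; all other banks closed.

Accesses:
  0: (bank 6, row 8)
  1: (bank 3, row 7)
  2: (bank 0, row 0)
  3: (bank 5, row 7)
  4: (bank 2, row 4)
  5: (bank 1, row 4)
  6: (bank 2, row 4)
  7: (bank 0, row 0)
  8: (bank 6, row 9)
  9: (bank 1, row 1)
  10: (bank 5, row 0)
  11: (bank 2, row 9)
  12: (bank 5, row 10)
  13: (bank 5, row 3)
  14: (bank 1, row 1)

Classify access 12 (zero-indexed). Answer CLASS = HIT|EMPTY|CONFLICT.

CLASS = CONFLICT

#0 (6,8) C  (was 4)
#1 (3,7) H  (was 7)
#2 (0,0) C  (was 7)
#3 (5,7) C  (was 6)
#4 (2,4) E
#5 (1,4) E
#6 (2,4) H  (was 4)
#7 (0,0) H  (was 0)
#8 (6,9) C  (was 8)
#9 (1,1) C  (was 4)
#10 (5,0) C  (was 7)
#11 (2,9) C  (was 4)
#12 (5,10) C  (was 0)
#13 (5,3) C  (was 10)
#14 (1,1) H  (was 1)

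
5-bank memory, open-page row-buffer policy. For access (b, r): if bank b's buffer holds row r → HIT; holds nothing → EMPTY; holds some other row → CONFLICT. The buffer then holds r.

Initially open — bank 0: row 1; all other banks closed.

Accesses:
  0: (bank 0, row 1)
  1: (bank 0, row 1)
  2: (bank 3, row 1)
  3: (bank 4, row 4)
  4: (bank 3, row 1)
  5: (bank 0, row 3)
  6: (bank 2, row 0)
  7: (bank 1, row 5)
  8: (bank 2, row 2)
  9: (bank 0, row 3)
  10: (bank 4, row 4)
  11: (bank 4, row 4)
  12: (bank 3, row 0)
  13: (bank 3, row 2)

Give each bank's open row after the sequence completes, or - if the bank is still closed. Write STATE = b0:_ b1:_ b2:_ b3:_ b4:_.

  [0] b0 r1: had r1 ⇒ H
  [1] b0 r1: had r1 ⇒ H
  [2] b3 r1: no row ⇒ E
  [3] b4 r4: no row ⇒ E
  [4] b3 r1: had r1 ⇒ H
  [5] b0 r3: had r1 ⇒ C
  [6] b2 r0: no row ⇒ E
  [7] b1 r5: no row ⇒ E
  [8] b2 r2: had r0 ⇒ C
  [9] b0 r3: had r3 ⇒ H
  [10] b4 r4: had r4 ⇒ H
  [11] b4 r4: had r4 ⇒ H
  [12] b3 r0: had r1 ⇒ C
  [13] b3 r2: had r0 ⇒ C

STATE = b0:3 b1:5 b2:2 b3:2 b4:4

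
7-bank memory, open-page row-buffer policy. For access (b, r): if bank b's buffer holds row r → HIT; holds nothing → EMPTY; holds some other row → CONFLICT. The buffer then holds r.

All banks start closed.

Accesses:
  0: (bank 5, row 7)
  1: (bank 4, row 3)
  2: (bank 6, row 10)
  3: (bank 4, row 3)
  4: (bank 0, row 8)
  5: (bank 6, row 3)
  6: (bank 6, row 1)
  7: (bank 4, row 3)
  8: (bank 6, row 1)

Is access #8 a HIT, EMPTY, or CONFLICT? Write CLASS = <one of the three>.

CLASS = HIT

0: bank 5 row 7 — prev None → EMPTY
1: bank 4 row 3 — prev None → EMPTY
2: bank 6 row 10 — prev None → EMPTY
3: bank 4 row 3 — prev 3 → HIT
4: bank 0 row 8 — prev None → EMPTY
5: bank 6 row 3 — prev 10 → CONFLICT
6: bank 6 row 1 — prev 3 → CONFLICT
7: bank 4 row 3 — prev 3 → HIT
8: bank 6 row 1 — prev 1 → HIT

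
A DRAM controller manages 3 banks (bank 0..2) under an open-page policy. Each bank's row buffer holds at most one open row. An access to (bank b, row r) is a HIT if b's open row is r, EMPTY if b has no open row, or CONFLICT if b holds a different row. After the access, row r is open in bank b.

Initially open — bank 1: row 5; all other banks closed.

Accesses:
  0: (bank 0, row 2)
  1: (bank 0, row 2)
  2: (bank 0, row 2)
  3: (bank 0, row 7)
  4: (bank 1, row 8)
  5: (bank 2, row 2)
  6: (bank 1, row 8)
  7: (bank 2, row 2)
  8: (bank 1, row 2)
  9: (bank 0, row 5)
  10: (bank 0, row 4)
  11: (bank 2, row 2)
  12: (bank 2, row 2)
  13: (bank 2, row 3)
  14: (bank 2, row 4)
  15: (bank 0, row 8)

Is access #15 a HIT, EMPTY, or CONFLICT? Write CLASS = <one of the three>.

  [0] b0 r2: no row ⇒ E
  [1] b0 r2: had r2 ⇒ H
  [2] b0 r2: had r2 ⇒ H
  [3] b0 r7: had r2 ⇒ C
  [4] b1 r8: had r5 ⇒ C
  [5] b2 r2: no row ⇒ E
  [6] b1 r8: had r8 ⇒ H
  [7] b2 r2: had r2 ⇒ H
  [8] b1 r2: had r8 ⇒ C
  [9] b0 r5: had r7 ⇒ C
  [10] b0 r4: had r5 ⇒ C
  [11] b2 r2: had r2 ⇒ H
  [12] b2 r2: had r2 ⇒ H
  [13] b2 r3: had r2 ⇒ C
  [14] b2 r4: had r3 ⇒ C
  [15] b0 r8: had r4 ⇒ C

CLASS = CONFLICT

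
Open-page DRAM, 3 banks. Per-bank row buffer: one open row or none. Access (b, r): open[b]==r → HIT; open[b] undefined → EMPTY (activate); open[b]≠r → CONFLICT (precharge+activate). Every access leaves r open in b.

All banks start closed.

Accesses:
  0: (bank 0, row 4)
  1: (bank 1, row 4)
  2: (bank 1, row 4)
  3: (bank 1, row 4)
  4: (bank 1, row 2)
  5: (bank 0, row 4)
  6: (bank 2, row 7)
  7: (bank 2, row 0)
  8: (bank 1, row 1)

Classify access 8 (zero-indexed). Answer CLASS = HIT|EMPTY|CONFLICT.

0: bank 0 row 4 — prev None → EMPTY
1: bank 1 row 4 — prev None → EMPTY
2: bank 1 row 4 — prev 4 → HIT
3: bank 1 row 4 — prev 4 → HIT
4: bank 1 row 2 — prev 4 → CONFLICT
5: bank 0 row 4 — prev 4 → HIT
6: bank 2 row 7 — prev None → EMPTY
7: bank 2 row 0 — prev 7 → CONFLICT
8: bank 1 row 1 — prev 2 → CONFLICT

CLASS = CONFLICT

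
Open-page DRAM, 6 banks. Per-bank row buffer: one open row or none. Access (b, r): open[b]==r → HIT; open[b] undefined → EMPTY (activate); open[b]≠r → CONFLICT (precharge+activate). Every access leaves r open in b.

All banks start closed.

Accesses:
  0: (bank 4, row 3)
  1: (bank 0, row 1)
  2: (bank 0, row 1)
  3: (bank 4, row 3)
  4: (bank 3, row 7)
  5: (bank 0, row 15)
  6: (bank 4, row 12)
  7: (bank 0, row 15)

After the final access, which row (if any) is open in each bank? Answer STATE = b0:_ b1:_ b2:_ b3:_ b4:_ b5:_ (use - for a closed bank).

0: bank 4 row 3 — prev None → EMPTY
1: bank 0 row 1 — prev None → EMPTY
2: bank 0 row 1 — prev 1 → HIT
3: bank 4 row 3 — prev 3 → HIT
4: bank 3 row 7 — prev None → EMPTY
5: bank 0 row 15 — prev 1 → CONFLICT
6: bank 4 row 12 — prev 3 → CONFLICT
7: bank 0 row 15 — prev 15 → HIT

STATE = b0:15 b1:- b2:- b3:7 b4:12 b5:-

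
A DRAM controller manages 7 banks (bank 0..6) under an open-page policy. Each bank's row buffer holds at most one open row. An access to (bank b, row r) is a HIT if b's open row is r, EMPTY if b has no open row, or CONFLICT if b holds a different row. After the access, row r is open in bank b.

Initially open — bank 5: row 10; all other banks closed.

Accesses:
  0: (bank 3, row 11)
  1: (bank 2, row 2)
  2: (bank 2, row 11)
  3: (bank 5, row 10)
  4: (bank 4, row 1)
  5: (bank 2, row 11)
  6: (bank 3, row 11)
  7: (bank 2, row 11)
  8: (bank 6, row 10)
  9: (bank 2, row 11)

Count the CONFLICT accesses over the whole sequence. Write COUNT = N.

0: bank 3 row 11 — prev None → EMPTY
1: bank 2 row 2 — prev None → EMPTY
2: bank 2 row 11 — prev 2 → CONFLICT
3: bank 5 row 10 — prev 10 → HIT
4: bank 4 row 1 — prev None → EMPTY
5: bank 2 row 11 — prev 11 → HIT
6: bank 3 row 11 — prev 11 → HIT
7: bank 2 row 11 — prev 11 → HIT
8: bank 6 row 10 — prev None → EMPTY
9: bank 2 row 11 — prev 11 → HIT

COUNT = 1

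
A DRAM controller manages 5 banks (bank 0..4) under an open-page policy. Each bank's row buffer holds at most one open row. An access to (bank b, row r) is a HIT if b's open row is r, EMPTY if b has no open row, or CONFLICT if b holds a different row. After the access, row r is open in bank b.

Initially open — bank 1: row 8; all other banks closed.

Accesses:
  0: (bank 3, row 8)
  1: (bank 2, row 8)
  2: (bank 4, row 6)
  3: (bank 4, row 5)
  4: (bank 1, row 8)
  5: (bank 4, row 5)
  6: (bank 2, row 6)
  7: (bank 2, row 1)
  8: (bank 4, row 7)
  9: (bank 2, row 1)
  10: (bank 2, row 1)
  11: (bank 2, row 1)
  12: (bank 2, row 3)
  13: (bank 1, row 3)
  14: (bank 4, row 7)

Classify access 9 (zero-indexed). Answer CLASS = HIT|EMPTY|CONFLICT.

CLASS = HIT

0: bank 3 row 8 — prev None → EMPTY
1: bank 2 row 8 — prev None → EMPTY
2: bank 4 row 6 — prev None → EMPTY
3: bank 4 row 5 — prev 6 → CONFLICT
4: bank 1 row 8 — prev 8 → HIT
5: bank 4 row 5 — prev 5 → HIT
6: bank 2 row 6 — prev 8 → CONFLICT
7: bank 2 row 1 — prev 6 → CONFLICT
8: bank 4 row 7 — prev 5 → CONFLICT
9: bank 2 row 1 — prev 1 → HIT
10: bank 2 row 1 — prev 1 → HIT
11: bank 2 row 1 — prev 1 → HIT
12: bank 2 row 3 — prev 1 → CONFLICT
13: bank 1 row 3 — prev 8 → CONFLICT
14: bank 4 row 7 — prev 7 → HIT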